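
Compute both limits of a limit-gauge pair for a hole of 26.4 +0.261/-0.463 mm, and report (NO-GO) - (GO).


GO = nominal - lower_tol (smallest hole = maximum material condition)
GO = 26.4 - 0.463 = 25.937
NO-GO = nominal + upper_tol (largest hole = least material condition)
NO-GO = 26.4 + 0.261 = 26.661
spread = NO-GO - GO = 26.661 - 25.937 = 0.7240

0.7240


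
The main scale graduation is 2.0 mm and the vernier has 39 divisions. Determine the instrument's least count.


LC = MSD / n_div
= 2.0 / 39
= 0.0513

0.0513


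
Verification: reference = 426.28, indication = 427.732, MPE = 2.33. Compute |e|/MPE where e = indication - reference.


e = indication - reference = 427.732 - 426.28 = 1.4520
|e| = 1.4520
ratio = |e| / MPE = 1.4520 / 2.33
ratio = 0.6232

0.6232


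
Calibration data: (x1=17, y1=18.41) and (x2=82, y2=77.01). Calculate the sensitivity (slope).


slope = (y2 - y1) / (x2 - x1)
= (77.01 - 18.41) / (82 - 17)
= 58.6000 / 65
= 0.9015

0.9015


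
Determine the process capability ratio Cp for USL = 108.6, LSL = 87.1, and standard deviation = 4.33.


Cp = (USL - LSL) / (6 * sigma)
= (108.6 - 87.1) / (6 * 4.33)
= 21.5000 / 25.9800
= 0.8276

0.8276


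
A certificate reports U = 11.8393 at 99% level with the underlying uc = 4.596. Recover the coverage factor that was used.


k = U / uc
k = 11.8393 / 4.596
k = 2.576

2.576


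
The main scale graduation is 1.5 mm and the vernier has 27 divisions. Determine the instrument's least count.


LC = MSD / n_div
= 1.5 / 27
= 0.0556

0.0556


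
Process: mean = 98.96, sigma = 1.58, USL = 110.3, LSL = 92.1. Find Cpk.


Cpu = (USL - mean) / (3*sigma) = (110.3 - 98.96) / (3*1.58) = 2.3924
Cpl = (mean - LSL) / (3*sigma) = (98.96 - 92.1) / (3*1.58) = 1.4473
Cpk = min(Cpu, Cpl) = 1.4473

1.4473


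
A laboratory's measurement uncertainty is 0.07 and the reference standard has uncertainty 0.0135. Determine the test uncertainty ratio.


TUR = u_lab / u_ref
= 0.07 / 0.0135
= 5.1852

5.1852


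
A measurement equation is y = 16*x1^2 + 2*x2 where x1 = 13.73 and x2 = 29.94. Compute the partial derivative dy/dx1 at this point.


y = 16*x1^2 + 2*x2
dy/dx1 = 2*16*x1
Evaluate at x1 = 13.73: c1 = 32 * 13.73
c1 = 439.3600

439.3600


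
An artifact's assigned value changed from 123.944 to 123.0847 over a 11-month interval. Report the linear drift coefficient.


rate = (v2 - v1) / months
= (123.0847 - 123.944) / 11
= -0.8593 / 11
= -0.0781

-0.0781


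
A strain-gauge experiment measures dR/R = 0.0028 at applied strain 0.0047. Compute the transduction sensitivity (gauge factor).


GF = (dR/R) / epsilon
= 0.0028 / 0.0047
= 0.5957

0.5957


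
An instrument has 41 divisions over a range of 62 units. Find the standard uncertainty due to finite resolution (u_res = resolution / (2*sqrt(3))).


resolution = range / divisions
resolution = 62 / 41 = 1.5121951
u_res = resolution / (2*sqrt(3))
u_res = 1.5121951 / 3.4641016
u_res = 0.4365

0.4365


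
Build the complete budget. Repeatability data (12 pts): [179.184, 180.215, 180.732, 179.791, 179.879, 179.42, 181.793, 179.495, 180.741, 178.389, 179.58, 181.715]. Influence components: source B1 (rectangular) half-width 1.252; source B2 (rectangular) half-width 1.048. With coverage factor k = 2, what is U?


mean = (179.184 + 180.215 + 180.732 + 179.791 + 179.879 + 179.42 + 181.793 + 179.495 + 180.741 + 178.389 + 179.58 + 181.715) / 12 = 180.0778333
s = sqrt(sum((x - mean)^2)/(n-1)) = 1.0136268
u_A = s / sqrt(n) = 1.0136268 / sqrt(12) = 0.29260885
u_B1 = 1.252 / sqrt(3) = 0.72284254
u_B2 = 1.048 / sqrt(3) = 0.60506308
uc = sqrt(0.29260885^2 + 0.72284254^2 + 0.60506308^2) = 0.98702716
U = k * uc = 2 * 0.98702716
U = 1.9741

1.9741


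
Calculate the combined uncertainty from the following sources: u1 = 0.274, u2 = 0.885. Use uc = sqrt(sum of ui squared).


uc = sqrt(0.274^2 + 0.885^2)
uc = sqrt(0.858301)
uc = 0.9264

0.9264


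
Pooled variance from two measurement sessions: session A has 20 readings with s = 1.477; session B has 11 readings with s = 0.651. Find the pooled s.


s_p = sqrt(((n1-1)*s1^2 + (n2-1)*s2^2) / (n1+n2-2))
numerator = (20-1)*1.477^2 + (11-1)*0.651^2 = 41.449051 + 4.23801 = 45.687061
denominator = 20 + 11 - 2 = 29
s_p^2 = 45.687061 / 29 = 1.5754159
s_p = sqrt(1.5754159) = 1.2552

1.2552


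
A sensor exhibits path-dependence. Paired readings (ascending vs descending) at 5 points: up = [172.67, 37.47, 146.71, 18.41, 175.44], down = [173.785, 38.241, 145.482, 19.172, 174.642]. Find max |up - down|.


|172.67 - 173.785| = 1.1150
|37.47 - 38.241| = 0.7710
|146.71 - 145.482| = 1.2280
|18.41 - 19.172| = 0.7620
|175.44 - 174.642| = 0.7980
hysteresis = max(diffs) = 1.2280

1.2280


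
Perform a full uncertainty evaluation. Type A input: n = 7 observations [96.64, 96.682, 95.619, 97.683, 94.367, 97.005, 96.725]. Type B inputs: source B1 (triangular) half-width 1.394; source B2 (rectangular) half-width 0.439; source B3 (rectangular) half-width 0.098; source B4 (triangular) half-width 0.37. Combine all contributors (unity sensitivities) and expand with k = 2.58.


mean = (96.64 + 96.682 + 95.619 + 97.683 + 94.367 + 97.005 + 96.725) / 7 = 96.38871429
s = sqrt(sum((x - mean)^2)/(n-1)) = 1.0798936
u_A = s / sqrt(n) = 1.0798936 / sqrt(7) = 0.40816142
u_B1 = 1.394 / sqrt(6) = 0.56909812
u_B2 = 0.439 / sqrt(3) = 0.25345677
u_B3 = 0.098 / sqrt(3) = 0.056580326
u_B4 = 0.37 / sqrt(6) = 0.15105187
uc = sqrt(0.40816142^2 + 0.56909812^2 + 0.25345677^2 + 0.056580326^2 + 0.15105187^2) = 0.7620543
U = k * uc = 2.58 * 0.7620543
U = 1.9661

1.9661


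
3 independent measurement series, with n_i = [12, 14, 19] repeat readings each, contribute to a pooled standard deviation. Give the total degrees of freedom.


nu = sum_i (n_i - 1)
nu = ((12 - 1) + (14 - 1) + (19 - 1))
nu = 11 + 13 + 18
nu = 42

42


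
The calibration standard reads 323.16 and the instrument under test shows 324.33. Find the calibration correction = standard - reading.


Correction = standard - reading
= 323.16 - 324.33
= -1.1700

-1.1700


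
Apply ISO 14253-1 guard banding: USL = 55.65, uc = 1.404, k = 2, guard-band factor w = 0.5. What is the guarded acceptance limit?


U = k * uc = 2 * 1.404 = 2.808
guard band g = w * U = 0.5 * 2.808 = 1.404
AL = USL - g = 55.65 - 1.404
AL = 54.2460

54.2460


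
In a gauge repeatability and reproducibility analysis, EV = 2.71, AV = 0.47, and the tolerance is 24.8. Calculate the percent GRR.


GRR = sqrt(EV^2 + AV^2) = sqrt(2.71^2 + 0.47^2) = 2.7504545
%GRR = GRR / tol * 100 = 2.7504545 / 24.8 * 100
%GRR = 11.0905

11.0905


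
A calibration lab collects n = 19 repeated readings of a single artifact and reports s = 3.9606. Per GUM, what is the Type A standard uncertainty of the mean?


u_A = s / sqrt(n)
u_A = 3.9606 / sqrt(19)
u_A = 3.9606 / 4.3588989
u_A = 0.9086

0.9086


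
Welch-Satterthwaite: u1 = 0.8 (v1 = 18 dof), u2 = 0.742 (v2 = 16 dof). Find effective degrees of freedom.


uc = sqrt(u1^2 + u2^2) = sqrt(0.8^2 + 0.742^2) = 1.0911297
v_eff = uc^4 / (u1^4/v1 + u2^4/v2)
= 1.0911297^4 / (0.8^4/18 + 0.742^4/16)
= 1.4174427 / 0.0417006
v_eff = 33.9909

33.9909


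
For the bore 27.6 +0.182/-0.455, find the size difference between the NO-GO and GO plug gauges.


GO = nominal - lower_tol (smallest hole = maximum material condition)
GO = 27.6 - 0.455 = 27.145
NO-GO = nominal + upper_tol (largest hole = least material condition)
NO-GO = 27.6 + 0.182 = 27.782
spread = NO-GO - GO = 27.782 - 27.145 = 0.6370

0.6370


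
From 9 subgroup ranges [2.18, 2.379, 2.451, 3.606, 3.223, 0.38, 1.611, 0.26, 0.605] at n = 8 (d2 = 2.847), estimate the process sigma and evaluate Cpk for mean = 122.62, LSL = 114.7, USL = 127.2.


R_bar = (2.18 + 2.379 + 2.451 + 3.606 + 3.223 + 0.38 + 1.611 + 0.26 + 0.605) / 9 = 1.855
sigma = R_bar / d2 = 1.855 / 2.847 = 0.65156305
Cp = (USL - LSL)/(6*sigma) = (127.2 - 114.7)/(6*0.65156305) = 3.1974
Cpu = (127.2 - 122.62)/(3*0.65156305) = 2.3431
Cpl = (122.62 - 114.7)/(3*0.65156305) = 4.0518
Cpk = min(Cpu, Cpl) = 2.3431

2.3431


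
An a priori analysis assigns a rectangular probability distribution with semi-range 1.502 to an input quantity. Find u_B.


u_B = half_width / sqrt(3)
u_B = 1.502 / 1.7320508
u_B = 0.8672

0.8672


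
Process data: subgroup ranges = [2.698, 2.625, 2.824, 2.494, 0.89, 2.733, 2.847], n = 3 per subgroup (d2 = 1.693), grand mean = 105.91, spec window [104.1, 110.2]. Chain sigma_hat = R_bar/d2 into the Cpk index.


R_bar = (2.698 + 2.625 + 2.824 + 2.494 + 0.89 + 2.733 + 2.847) / 7 = 2.4444286
sigma = R_bar / d2 = 2.4444286 / 1.693 = 1.4438444
Cp = (USL - LSL)/(6*sigma) = (110.2 - 104.1)/(6*1.4438444) = 0.7041
Cpu = (110.2 - 105.91)/(3*1.4438444) = 0.9904
Cpl = (105.91 - 104.1)/(3*1.4438444) = 0.4179
Cpk = min(Cpu, Cpl) = 0.4179

0.4179


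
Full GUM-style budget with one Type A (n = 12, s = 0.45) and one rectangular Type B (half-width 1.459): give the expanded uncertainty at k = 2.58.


u_A = s / sqrt(n) = 0.45 / sqrt(12) = 0.12990381
u_B = half_width / sqrt(3) = 1.459 / sqrt(3) = 0.84235404
uc = sqrt(u_A^2 + u_B^2) = sqrt(0.12990381^2 + 0.84235404^2) = 0.85231176
U = k * uc = 2.58 * 0.85231176
U = 2.1990

2.1990


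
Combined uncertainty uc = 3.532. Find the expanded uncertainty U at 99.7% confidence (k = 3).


U = k * uc
U = 3 * 3.532
U = 10.5960

10.5960


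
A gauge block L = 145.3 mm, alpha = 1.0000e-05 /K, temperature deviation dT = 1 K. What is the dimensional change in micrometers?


dL = L * alpha * dT
= 145.3 * 1.0000e-05 * 1
= 0.0014530 mm
dL_um = 0.0014530 * 1000 = 1.4530 um

1.4530


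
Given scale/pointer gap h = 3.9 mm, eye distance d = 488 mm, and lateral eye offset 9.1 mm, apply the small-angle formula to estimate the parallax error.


error = h * offset / d
= 3.9 * 9.1 / 488
= 0.0727

0.0727


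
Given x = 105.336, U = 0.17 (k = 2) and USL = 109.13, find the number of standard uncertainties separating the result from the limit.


u = U / k = 0.17 / 2 = 0.085
margin = |USL - x| = |109.13 - 105.336| = 3.794
z = margin / u = 3.794 / 0.085
z = 44.6353

44.6353


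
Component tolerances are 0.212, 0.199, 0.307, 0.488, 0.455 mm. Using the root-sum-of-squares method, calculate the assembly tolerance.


RSS = sqrt(0.212^2 + 0.199^2 + 0.307^2 + 0.488^2 + 0.455^2)
= sqrt(0.623963)
= 0.7899

0.7899


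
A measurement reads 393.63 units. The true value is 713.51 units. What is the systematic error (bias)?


Systematic error = measured - true
= 393.63 - 713.51
= -319.8800

-319.8800


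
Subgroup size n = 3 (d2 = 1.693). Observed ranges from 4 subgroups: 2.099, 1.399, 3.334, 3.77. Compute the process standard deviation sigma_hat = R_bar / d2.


R_bar = (2.099 + 1.399 + 3.334 + 3.77) / 4
R_bar = 10.602 / 4 = 2.6505
sigma_hat = R_bar / d2 = 2.6505 / 1.693 = 1.5656

1.5656


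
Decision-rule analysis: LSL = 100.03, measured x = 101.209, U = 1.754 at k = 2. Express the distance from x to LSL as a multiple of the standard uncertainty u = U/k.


u = U / k = 1.754 / 2 = 0.877
margin = |LSL - x| = |100.03 - 101.209| = 1.179
z = margin / u = 1.179 / 0.877
z = 1.3444

1.3444


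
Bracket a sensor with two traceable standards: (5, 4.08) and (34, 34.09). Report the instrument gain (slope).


slope = (y2 - y1) / (x2 - x1)
= (34.09 - 4.08) / (34 - 5)
= 30.0100 / 29
= 1.0348

1.0348


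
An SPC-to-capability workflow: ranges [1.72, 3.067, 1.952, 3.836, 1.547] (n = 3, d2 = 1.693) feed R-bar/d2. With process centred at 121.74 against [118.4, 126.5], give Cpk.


R_bar = (1.72 + 3.067 + 1.952 + 3.836 + 1.547) / 5 = 2.4244
sigma = R_bar / d2 = 2.4244 / 1.693 = 1.4320142
Cp = (USL - LSL)/(6*sigma) = (126.5 - 118.4)/(6*1.4320142) = 0.9427
Cpu = (126.5 - 121.74)/(3*1.4320142) = 1.1080
Cpl = (121.74 - 118.4)/(3*1.4320142) = 0.7775
Cpk = min(Cpu, Cpl) = 0.7775

0.7775


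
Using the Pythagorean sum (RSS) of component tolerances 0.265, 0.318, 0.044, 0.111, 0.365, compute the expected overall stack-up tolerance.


RSS = sqrt(0.265^2 + 0.318^2 + 0.044^2 + 0.111^2 + 0.365^2)
= sqrt(0.318831)
= 0.5647

0.5647


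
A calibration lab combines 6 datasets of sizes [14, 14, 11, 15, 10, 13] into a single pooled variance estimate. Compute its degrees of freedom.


nu = sum_i (n_i - 1)
nu = ((14 - 1) + (14 - 1) + (11 - 1) + (15 - 1) + (10 - 1) + (13 - 1))
nu = 13 + 13 + 10 + 14 + 9 + 12
nu = 71

71


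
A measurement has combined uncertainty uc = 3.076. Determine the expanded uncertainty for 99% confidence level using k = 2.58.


U = k * uc
U = 2.58 * 3.076
U = 7.9361

7.9361


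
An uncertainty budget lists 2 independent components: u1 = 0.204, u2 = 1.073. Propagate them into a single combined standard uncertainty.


uc = sqrt(0.204^2 + 1.073^2)
uc = sqrt(1.192945)
uc = 1.0922

1.0922


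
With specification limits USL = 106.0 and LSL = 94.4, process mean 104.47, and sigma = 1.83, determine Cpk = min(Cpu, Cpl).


Cpu = (USL - mean) / (3*sigma) = (106.0 - 104.47) / (3*1.83) = 0.2787
Cpl = (mean - LSL) / (3*sigma) = (104.47 - 94.4) / (3*1.83) = 1.8342
Cpk = min(Cpu, Cpl) = 0.2787

0.2787


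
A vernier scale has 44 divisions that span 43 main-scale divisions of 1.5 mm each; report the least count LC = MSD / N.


LC = MSD / n_div
= 1.5 / 44
= 0.0341

0.0341


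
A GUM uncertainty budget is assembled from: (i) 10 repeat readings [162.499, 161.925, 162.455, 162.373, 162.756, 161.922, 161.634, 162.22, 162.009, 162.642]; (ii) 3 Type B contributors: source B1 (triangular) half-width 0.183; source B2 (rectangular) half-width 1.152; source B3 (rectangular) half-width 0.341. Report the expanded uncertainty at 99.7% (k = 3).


mean = (162.499 + 161.925 + 162.455 + 162.373 + 162.756 + 161.922 + 161.634 + 162.22 + 162.009 + 162.642) / 10 = 162.2435
s = sqrt(sum((x - mean)^2)/(n-1)) = 0.36210473
u_A = s / sqrt(n) = 0.36210473 / sqrt(10) = 0.11450757
u_B1 = 0.183 / sqrt(6) = 0.074709437
u_B2 = 1.152 / sqrt(3) = 0.66510751
u_B3 = 0.341 / sqrt(3) = 0.19687644
uc = sqrt(0.11450757^2 + 0.074709437^2 + 0.66510751^2 + 0.19687644^2) = 0.70698077
U = k * uc = 3 * 0.70698077
U = 2.1209

2.1209


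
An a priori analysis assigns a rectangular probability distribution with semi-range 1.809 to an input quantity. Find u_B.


u_B = half_width / sqrt(3)
u_B = 1.809 / 1.7320508
u_B = 1.0444

1.0444


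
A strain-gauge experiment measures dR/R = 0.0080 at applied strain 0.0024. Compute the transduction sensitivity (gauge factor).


GF = (dR/R) / epsilon
= 0.0080 / 0.0024
= 3.3333

3.3333


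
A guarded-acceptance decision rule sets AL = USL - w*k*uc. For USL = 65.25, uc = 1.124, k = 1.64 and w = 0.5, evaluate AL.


U = k * uc = 1.64 * 1.124 = 1.84336
guard band g = w * U = 0.5 * 1.84336 = 0.92168
AL = USL - g = 65.25 - 0.92168
AL = 64.3283

64.3283


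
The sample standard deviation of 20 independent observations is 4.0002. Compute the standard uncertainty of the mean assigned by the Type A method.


u_A = s / sqrt(n)
u_A = 4.0002 / sqrt(20)
u_A = 4.0002 / 4.472136
u_A = 0.8945

0.8945


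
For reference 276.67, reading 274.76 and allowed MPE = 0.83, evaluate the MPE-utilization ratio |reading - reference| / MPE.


e = indication - reference = 274.76 - 276.67 = -1.9100
|e| = 1.9100
ratio = |e| / MPE = 1.9100 / 0.83
ratio = 2.3012

2.3012


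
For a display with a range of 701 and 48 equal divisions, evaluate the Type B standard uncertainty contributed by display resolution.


resolution = range / divisions
resolution = 701 / 48 = 14.604167
u_res = resolution / (2*sqrt(3))
u_res = 14.604167 / 3.4641016
u_res = 4.2159

4.2159


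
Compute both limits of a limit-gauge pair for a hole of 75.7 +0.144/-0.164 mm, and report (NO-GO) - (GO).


GO = nominal - lower_tol (smallest hole = maximum material condition)
GO = 75.7 - 0.164 = 75.536
NO-GO = nominal + upper_tol (largest hole = least material condition)
NO-GO = 75.7 + 0.144 = 75.844
spread = NO-GO - GO = 75.844 - 75.536 = 0.3080

0.3080


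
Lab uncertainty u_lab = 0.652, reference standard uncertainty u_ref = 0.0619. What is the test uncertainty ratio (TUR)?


TUR = u_lab / u_ref
= 0.652 / 0.0619
= 10.5331

10.5331


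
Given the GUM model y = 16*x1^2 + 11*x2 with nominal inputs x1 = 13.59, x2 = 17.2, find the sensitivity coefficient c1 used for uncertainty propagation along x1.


y = 16*x1^2 + 11*x2
dy/dx1 = 2*16*x1
Evaluate at x1 = 13.59: c1 = 32 * 13.59
c1 = 434.8800

434.8800


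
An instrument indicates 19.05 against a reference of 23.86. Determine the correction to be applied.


Correction = standard - reading
= 23.86 - 19.05
= 4.8100

4.8100


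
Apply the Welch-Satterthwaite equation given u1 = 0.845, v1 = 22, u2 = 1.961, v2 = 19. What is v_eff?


uc = sqrt(u1^2 + u2^2) = sqrt(0.845^2 + 1.961^2) = 2.1353093
v_eff = uc^4 / (u1^4/v1 + u2^4/v2)
= 2.1353093^4 / (0.845^4/22 + 1.961^4/19)
= 20.789458 / 0.80149163
v_eff = 25.9385

25.9385


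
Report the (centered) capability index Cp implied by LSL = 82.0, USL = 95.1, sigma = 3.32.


Cp = (USL - LSL) / (6 * sigma)
= (95.1 - 82.0) / (6 * 3.32)
= 13.1000 / 19.9200
= 0.6576

0.6576


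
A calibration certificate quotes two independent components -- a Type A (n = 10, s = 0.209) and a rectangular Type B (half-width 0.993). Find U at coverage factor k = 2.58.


u_A = s / sqrt(n) = 0.209 / sqrt(10) = 0.066091603
u_B = half_width / sqrt(3) = 0.993 / sqrt(3) = 0.57330882
uc = sqrt(u_A^2 + u_B^2) = sqrt(0.066091603^2 + 0.57330882^2) = 0.5771058
U = k * uc = 2.58 * 0.5771058
U = 1.4889

1.4889


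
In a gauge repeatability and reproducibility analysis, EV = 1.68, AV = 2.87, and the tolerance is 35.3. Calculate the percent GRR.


GRR = sqrt(EV^2 + AV^2) = sqrt(1.68^2 + 2.87^2) = 3.3255526
%GRR = GRR / tol * 100 = 3.3255526 / 35.3 * 100
%GRR = 9.4208

9.4208


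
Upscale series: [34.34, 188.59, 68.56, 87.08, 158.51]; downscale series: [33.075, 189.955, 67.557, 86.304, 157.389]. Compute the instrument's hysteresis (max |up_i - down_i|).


|34.34 - 33.075| = 1.2650
|188.59 - 189.955| = 1.3650
|68.56 - 67.557| = 1.0030
|87.08 - 86.304| = 0.7760
|158.51 - 157.389| = 1.1210
hysteresis = max(diffs) = 1.3650

1.3650


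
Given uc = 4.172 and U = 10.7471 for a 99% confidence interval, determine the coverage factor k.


k = U / uc
k = 10.7471 / 4.172
k = 2.576

2.576


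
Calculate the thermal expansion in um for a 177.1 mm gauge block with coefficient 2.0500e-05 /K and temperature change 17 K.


dL = L * alpha * dT
= 177.1 * 2.0500e-05 * 17
= 0.0617193 mm
dL_um = 0.0617193 * 1000 = 61.7193 um

61.7193


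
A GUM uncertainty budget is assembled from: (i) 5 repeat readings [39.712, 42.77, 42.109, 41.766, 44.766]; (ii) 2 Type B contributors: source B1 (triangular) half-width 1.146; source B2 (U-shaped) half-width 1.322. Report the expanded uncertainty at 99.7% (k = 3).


mean = (39.712 + 42.77 + 42.109 + 41.766 + 44.766) / 5 = 42.2246
s = sqrt(sum((x - mean)^2)/(n-1)) = 1.8229791
u_A = s / sqrt(n) = 1.8229791 / sqrt(5) = 0.81526104
u_B1 = 1.146 / sqrt(6) = 0.46785254
u_B2 = 1.322 / sqrt(2) = 0.93479516
uc = sqrt(0.81526104^2 + 0.46785254^2 + 0.93479516^2) = 1.3256616
U = k * uc = 3 * 1.3256616
U = 3.9770

3.9770


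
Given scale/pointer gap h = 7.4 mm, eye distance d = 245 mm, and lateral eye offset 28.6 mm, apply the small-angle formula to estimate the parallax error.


error = h * offset / d
= 7.4 * 28.6 / 245
= 0.8638

0.8638


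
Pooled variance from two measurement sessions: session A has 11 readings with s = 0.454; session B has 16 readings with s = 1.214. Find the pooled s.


s_p = sqrt(((n1-1)*s1^2 + (n2-1)*s2^2) / (n1+n2-2))
numerator = (11-1)*0.454^2 + (16-1)*1.214^2 = 2.06116 + 22.10694 = 24.1681
denominator = 11 + 16 - 2 = 25
s_p^2 = 24.1681 / 25 = 0.966724
s_p = sqrt(0.966724) = 0.9832

0.9832


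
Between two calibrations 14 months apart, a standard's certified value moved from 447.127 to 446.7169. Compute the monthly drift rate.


rate = (v2 - v1) / months
= (446.7169 - 447.127) / 14
= -0.4101 / 14
= -0.0293

-0.0293


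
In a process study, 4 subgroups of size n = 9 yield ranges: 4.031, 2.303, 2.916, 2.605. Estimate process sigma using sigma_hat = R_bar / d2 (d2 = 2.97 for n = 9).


R_bar = (4.031 + 2.303 + 2.916 + 2.605) / 4
R_bar = 11.855 / 4 = 2.96375
sigma_hat = R_bar / d2 = 2.96375 / 2.97 = 0.9979

0.9979


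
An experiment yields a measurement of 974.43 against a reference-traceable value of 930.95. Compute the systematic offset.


Systematic error = measured - true
= 974.43 - 930.95
= 43.4800

43.4800


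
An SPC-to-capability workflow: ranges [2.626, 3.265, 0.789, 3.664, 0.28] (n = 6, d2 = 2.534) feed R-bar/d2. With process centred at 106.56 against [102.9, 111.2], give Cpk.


R_bar = (2.626 + 3.265 + 0.789 + 3.664 + 0.28) / 5 = 2.1248
sigma = R_bar / d2 = 2.1248 / 2.534 = 0.83851618
Cp = (USL - LSL)/(6*sigma) = (111.2 - 102.9)/(6*0.83851618) = 1.6497
Cpu = (111.2 - 106.56)/(3*0.83851618) = 1.8445
Cpl = (106.56 - 102.9)/(3*0.83851618) = 1.4550
Cpk = min(Cpu, Cpl) = 1.4550

1.4550


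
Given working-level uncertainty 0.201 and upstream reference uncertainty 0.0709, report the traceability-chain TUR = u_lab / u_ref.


TUR = u_lab / u_ref
= 0.201 / 0.0709
= 2.8350

2.8350


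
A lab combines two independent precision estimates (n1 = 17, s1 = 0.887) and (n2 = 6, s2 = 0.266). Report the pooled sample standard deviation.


s_p = sqrt(((n1-1)*s1^2 + (n2-1)*s2^2) / (n1+n2-2))
numerator = (17-1)*0.887^2 + (6-1)*0.266^2 = 12.588304 + 0.35378 = 12.942084
denominator = 17 + 6 - 2 = 21
s_p^2 = 12.942084 / 21 = 0.61628971
s_p = sqrt(0.61628971) = 0.7850

0.7850


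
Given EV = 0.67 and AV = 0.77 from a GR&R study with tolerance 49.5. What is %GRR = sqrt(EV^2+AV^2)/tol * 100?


GRR = sqrt(EV^2 + AV^2) = sqrt(0.67^2 + 0.77^2) = 1.020686
%GRR = GRR / tol * 100 = 1.020686 / 49.5 * 100
%GRR = 2.0620

2.0620


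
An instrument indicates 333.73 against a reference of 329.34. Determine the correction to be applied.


Correction = standard - reading
= 329.34 - 333.73
= -4.3900

-4.3900


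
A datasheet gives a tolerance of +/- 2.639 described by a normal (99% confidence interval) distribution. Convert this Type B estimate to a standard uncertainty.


u_B = half_width / 2.576
u_B = 2.639 / 2.576
u_B = 1.0245

1.0245


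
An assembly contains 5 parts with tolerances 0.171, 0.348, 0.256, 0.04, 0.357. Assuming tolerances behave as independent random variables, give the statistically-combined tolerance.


RSS = sqrt(0.171^2 + 0.348^2 + 0.256^2 + 0.04^2 + 0.357^2)
= sqrt(0.34493)
= 0.5873

0.5873


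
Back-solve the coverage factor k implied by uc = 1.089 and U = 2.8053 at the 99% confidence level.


k = U / uc
k = 2.8053 / 1.089
k = 2.576

2.576


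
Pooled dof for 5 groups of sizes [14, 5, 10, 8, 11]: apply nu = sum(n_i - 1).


nu = sum_i (n_i - 1)
nu = ((14 - 1) + (5 - 1) + (10 - 1) + (8 - 1) + (11 - 1))
nu = 13 + 4 + 9 + 7 + 10
nu = 43

43


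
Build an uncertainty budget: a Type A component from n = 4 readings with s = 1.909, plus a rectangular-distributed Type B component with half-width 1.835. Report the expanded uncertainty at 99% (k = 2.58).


u_A = s / sqrt(n) = 1.909 / sqrt(4) = 0.9545
u_B = half_width / sqrt(3) = 1.835 / sqrt(3) = 1.0594377
uc = sqrt(u_A^2 + u_B^2) = sqrt(0.9545^2 + 1.0594377^2) = 1.4260009
U = k * uc = 2.58 * 1.4260009
U = 3.6791

3.6791


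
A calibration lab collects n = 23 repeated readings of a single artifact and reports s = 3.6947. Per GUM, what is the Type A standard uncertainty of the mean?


u_A = s / sqrt(n)
u_A = 3.6947 / sqrt(23)
u_A = 3.6947 / 4.7958315
u_A = 0.7704

0.7704


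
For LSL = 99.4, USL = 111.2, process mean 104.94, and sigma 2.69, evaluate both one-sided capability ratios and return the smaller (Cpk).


Cpu = (USL - mean) / (3*sigma) = (111.2 - 104.94) / (3*2.69) = 0.7757
Cpl = (mean - LSL) / (3*sigma) = (104.94 - 99.4) / (3*2.69) = 0.6865
Cpk = min(Cpu, Cpl) = 0.6865

0.6865


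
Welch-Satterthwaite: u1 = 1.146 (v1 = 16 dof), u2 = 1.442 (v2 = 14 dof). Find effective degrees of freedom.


uc = sqrt(u1^2 + u2^2) = sqrt(1.146^2 + 1.442^2) = 1.8419229
v_eff = uc^4 / (u1^4/v1 + u2^4/v2)
= 1.8419229^4 / (1.146^4/16 + 1.442^4/14)
= 11.510277 / 0.41663955
v_eff = 27.6265

27.6265


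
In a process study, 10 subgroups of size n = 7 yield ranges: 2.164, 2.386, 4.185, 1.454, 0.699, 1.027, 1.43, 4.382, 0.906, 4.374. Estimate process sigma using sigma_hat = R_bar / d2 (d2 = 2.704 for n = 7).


R_bar = (2.164 + 2.386 + 4.185 + 1.454 + 0.699 + 1.027 + 1.43 + 4.382 + 0.906 + 4.374) / 10
R_bar = 23.007 / 10 = 2.3007
sigma_hat = R_bar / d2 = 2.3007 / 2.704 = 0.8509

0.8509


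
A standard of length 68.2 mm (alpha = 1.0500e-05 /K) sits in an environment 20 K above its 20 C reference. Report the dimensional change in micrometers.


dL = L * alpha * dT
= 68.2 * 1.0500e-05 * 20
= 0.0143220 mm
dL_um = 0.0143220 * 1000 = 14.3220 um

14.3220


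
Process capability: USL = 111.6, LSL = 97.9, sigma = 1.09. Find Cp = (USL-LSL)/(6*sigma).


Cp = (USL - LSL) / (6 * sigma)
= (111.6 - 97.9) / (6 * 1.09)
= 13.7000 / 6.5400
= 2.0948

2.0948


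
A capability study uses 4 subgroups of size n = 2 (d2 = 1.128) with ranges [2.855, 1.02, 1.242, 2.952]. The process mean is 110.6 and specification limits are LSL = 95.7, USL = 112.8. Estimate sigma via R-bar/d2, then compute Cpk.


R_bar = (2.855 + 1.02 + 1.242 + 2.952) / 4 = 2.01725
sigma = R_bar / d2 = 2.01725 / 1.128 = 1.7883422
Cp = (USL - LSL)/(6*sigma) = (112.8 - 95.7)/(6*1.7883422) = 1.5937
Cpu = (112.8 - 110.6)/(3*1.7883422) = 0.4101
Cpl = (110.6 - 95.7)/(3*1.7883422) = 2.7772
Cpk = min(Cpu, Cpl) = 0.4101

0.4101


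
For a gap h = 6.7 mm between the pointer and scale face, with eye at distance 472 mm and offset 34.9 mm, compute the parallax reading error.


error = h * offset / d
= 6.7 * 34.9 / 472
= 0.4954

0.4954


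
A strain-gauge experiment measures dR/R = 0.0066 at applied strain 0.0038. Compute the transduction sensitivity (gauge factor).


GF = (dR/R) / epsilon
= 0.0066 / 0.0038
= 1.7368

1.7368


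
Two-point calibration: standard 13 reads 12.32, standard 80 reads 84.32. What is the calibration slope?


slope = (y2 - y1) / (x2 - x1)
= (84.32 - 12.32) / (80 - 13)
= 72.0000 / 67
= 1.0746

1.0746


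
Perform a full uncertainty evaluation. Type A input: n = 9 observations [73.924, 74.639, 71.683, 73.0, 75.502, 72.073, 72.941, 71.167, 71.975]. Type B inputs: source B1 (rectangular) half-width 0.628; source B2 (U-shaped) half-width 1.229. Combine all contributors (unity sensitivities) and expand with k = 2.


mean = (73.924 + 74.639 + 71.683 + 73.0 + 75.502 + 72.073 + 72.941 + 71.167 + 71.975) / 9 = 72.98933333
s = sqrt(sum((x - mean)^2)/(n-1)) = 1.4494348
u_A = s / sqrt(n) = 1.4494348 / sqrt(9) = 0.48314493
u_B1 = 0.628 / sqrt(3) = 0.36257597
u_B2 = 1.229 / sqrt(2) = 0.86903423
uc = sqrt(0.48314493^2 + 0.36257597^2 + 0.86903423^2) = 1.0583529
U = k * uc = 2 * 1.0583529
U = 2.1167

2.1167


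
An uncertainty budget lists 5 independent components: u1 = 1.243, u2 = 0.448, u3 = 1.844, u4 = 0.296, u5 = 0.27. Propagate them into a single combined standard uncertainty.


uc = sqrt(1.243^2 + 0.448^2 + 1.844^2 + 0.296^2 + 0.27^2)
uc = sqrt(5.306605)
uc = 2.3036

2.3036


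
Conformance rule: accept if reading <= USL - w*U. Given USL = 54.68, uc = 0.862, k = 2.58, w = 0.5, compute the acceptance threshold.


U = k * uc = 2.58 * 0.862 = 2.22396
guard band g = w * U = 0.5 * 2.22396 = 1.11198
AL = USL - g = 54.68 - 1.11198
AL = 53.5680

53.5680


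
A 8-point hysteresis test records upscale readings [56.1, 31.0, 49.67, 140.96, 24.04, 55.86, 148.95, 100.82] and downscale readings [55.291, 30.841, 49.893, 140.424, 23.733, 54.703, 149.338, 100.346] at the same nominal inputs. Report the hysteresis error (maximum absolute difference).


|56.1 - 55.291| = 0.8090
|31.0 - 30.841| = 0.1590
|49.67 - 49.893| = 0.2230
|140.96 - 140.424| = 0.5360
|24.04 - 23.733| = 0.3070
|55.86 - 54.703| = 1.1570
|148.95 - 149.338| = 0.3880
|100.82 - 100.346| = 0.4740
hysteresis = max(diffs) = 1.1570

1.1570


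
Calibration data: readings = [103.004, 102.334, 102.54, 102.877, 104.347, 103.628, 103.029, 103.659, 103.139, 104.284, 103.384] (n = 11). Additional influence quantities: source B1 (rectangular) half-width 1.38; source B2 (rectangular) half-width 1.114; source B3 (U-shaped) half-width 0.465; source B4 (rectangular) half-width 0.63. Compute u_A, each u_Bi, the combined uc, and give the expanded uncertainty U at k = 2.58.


mean = (103.004 + 102.334 + 102.54 + 102.877 + 104.347 + 103.628 + 103.029 + 103.659 + 103.139 + 104.284 + 103.384) / 11 = 103.2931818
s = sqrt(sum((x - mean)^2)/(n-1)) = 0.6468491
u_A = s / sqrt(n) = 0.6468491 / sqrt(11) = 0.19503234
u_B1 = 1.38 / sqrt(3) = 0.79674337
u_B2 = 1.114 / sqrt(3) = 0.6431682
u_B3 = 0.465 / sqrt(2) = 0.32880465
u_B4 = 0.63 / sqrt(3) = 0.36373067
uc = sqrt(0.19503234^2 + 0.79674337^2 + 0.6431682^2 + 0.32880465^2 + 0.36373067^2) = 1.1519182
U = k * uc = 2.58 * 1.1519182
U = 2.9719

2.9719


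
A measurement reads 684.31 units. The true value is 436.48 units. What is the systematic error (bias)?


Systematic error = measured - true
= 684.31 - 436.48
= 247.8300

247.8300


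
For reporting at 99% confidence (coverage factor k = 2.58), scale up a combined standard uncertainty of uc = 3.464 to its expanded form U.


U = k * uc
U = 2.58 * 3.464
U = 8.9371

8.9371


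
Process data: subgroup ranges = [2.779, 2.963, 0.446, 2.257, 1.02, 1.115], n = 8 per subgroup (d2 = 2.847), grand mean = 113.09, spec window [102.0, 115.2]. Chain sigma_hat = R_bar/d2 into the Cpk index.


R_bar = (2.779 + 2.963 + 0.446 + 2.257 + 1.02 + 1.115) / 6 = 1.7633333
sigma = R_bar / d2 = 1.7633333 / 2.847 = 0.6193654
Cp = (USL - LSL)/(6*sigma) = (115.2 - 102.0)/(6*0.6193654) = 3.5520
Cpu = (115.2 - 113.09)/(3*0.6193654) = 1.1356
Cpl = (113.09 - 102.0)/(3*0.6193654) = 5.9685
Cpk = min(Cpu, Cpl) = 1.1356

1.1356


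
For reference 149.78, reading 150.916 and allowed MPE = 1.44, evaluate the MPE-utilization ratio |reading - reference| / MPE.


e = indication - reference = 150.916 - 149.78 = 1.1360
|e| = 1.1360
ratio = |e| / MPE = 1.1360 / 1.44
ratio = 0.7889

0.7889


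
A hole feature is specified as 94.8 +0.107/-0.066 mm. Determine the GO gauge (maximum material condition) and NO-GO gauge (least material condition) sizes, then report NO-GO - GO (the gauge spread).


GO = nominal - lower_tol (smallest hole = maximum material condition)
GO = 94.8 - 0.066 = 94.734
NO-GO = nominal + upper_tol (largest hole = least material condition)
NO-GO = 94.8 + 0.107 = 94.907
spread = NO-GO - GO = 94.907 - 94.734 = 0.1730

0.1730


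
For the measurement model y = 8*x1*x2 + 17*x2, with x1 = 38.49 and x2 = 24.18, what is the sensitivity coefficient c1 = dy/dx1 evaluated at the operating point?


y = 8*x1*x2 + 17*x2
dy/dx1 = 8*x2
Evaluate at x2 = 24.18: c1 = 8 * 24.18
c1 = 193.4400

193.4400


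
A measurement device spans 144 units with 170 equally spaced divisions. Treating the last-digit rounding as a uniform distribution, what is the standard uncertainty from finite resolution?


resolution = range / divisions
resolution = 144 / 170 = 0.84705882
u_res = resolution / (2*sqrt(3))
u_res = 0.84705882 / 3.4641016
u_res = 0.2445

0.2445


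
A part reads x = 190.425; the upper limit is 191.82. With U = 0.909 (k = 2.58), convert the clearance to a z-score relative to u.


u = U / k = 0.909 / 2.58 = 0.35232558
margin = |USL - x| = |191.82 - 190.425| = 1.395
z = margin / u = 1.395 / 0.35232558
z = 3.9594

3.9594


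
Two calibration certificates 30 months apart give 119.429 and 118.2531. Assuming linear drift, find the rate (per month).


rate = (v2 - v1) / months
= (118.2531 - 119.429) / 30
= -1.1759 / 30
= -0.0392

-0.0392


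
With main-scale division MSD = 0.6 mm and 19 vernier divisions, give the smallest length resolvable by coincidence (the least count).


LC = MSD / n_div
= 0.6 / 19
= 0.0316

0.0316


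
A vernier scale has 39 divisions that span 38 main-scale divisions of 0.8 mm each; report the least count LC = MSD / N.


LC = MSD / n_div
= 0.8 / 39
= 0.0205

0.0205


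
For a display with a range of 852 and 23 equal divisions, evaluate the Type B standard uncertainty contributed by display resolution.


resolution = range / divisions
resolution = 852 / 23 = 37.043478
u_res = resolution / (2*sqrt(3))
u_res = 37.043478 / 3.4641016
u_res = 10.6935

10.6935


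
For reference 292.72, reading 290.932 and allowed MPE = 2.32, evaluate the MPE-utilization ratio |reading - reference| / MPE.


e = indication - reference = 290.932 - 292.72 = -1.7880
|e| = 1.7880
ratio = |e| / MPE = 1.7880 / 2.32
ratio = 0.7707

0.7707


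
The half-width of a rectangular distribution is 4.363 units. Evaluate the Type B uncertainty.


u_B = half_width / sqrt(3)
u_B = 4.363 / 1.7320508
u_B = 2.5190

2.5190


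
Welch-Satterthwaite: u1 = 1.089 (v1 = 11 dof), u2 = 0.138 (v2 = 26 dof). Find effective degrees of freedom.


uc = sqrt(u1^2 + u2^2) = sqrt(1.089^2 + 0.138^2) = 1.097709
v_eff = uc^4 / (u1^4/v1 + u2^4/v2)
= 1.097709^4 / (1.089^4/11 + 0.138^4/26)
= 1.4519408 / 0.12786928
v_eff = 11.3549

11.3549


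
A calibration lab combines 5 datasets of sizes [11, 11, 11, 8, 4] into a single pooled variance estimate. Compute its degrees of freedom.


nu = sum_i (n_i - 1)
nu = ((11 - 1) + (11 - 1) + (11 - 1) + (8 - 1) + (4 - 1))
nu = 10 + 10 + 10 + 7 + 3
nu = 40

40


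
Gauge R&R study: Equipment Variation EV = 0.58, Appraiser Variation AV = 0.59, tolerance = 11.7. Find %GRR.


GRR = sqrt(EV^2 + AV^2) = sqrt(0.58^2 + 0.59^2) = 0.82734515
%GRR = GRR / tol * 100 = 0.82734515 / 11.7 * 100
%GRR = 7.0713

7.0713


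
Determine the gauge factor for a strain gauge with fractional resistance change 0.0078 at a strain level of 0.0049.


GF = (dR/R) / epsilon
= 0.0078 / 0.0049
= 1.5918

1.5918


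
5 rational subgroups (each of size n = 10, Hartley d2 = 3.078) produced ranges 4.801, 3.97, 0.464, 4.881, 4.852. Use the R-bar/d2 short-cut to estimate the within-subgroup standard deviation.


R_bar = (4.801 + 3.97 + 0.464 + 4.881 + 4.852) / 5
R_bar = 18.968 / 5 = 3.7936
sigma_hat = R_bar / d2 = 3.7936 / 3.078 = 1.2325

1.2325


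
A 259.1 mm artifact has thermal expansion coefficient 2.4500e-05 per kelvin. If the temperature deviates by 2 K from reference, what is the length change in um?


dL = L * alpha * dT
= 259.1 * 2.4500e-05 * 2
= 0.0126959 mm
dL_um = 0.0126959 * 1000 = 12.6959 um

12.6959


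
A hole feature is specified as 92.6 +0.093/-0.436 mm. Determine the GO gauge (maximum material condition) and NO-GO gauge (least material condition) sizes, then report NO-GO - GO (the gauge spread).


GO = nominal - lower_tol (smallest hole = maximum material condition)
GO = 92.6 - 0.436 = 92.164
NO-GO = nominal + upper_tol (largest hole = least material condition)
NO-GO = 92.6 + 0.093 = 92.693
spread = NO-GO - GO = 92.693 - 92.164 = 0.5290

0.5290


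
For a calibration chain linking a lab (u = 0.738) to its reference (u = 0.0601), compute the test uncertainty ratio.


TUR = u_lab / u_ref
= 0.738 / 0.0601
= 12.2795

12.2795


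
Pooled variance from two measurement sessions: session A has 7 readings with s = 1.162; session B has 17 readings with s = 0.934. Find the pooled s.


s_p = sqrt(((n1-1)*s1^2 + (n2-1)*s2^2) / (n1+n2-2))
numerator = (7-1)*1.162^2 + (17-1)*0.934^2 = 8.101464 + 13.957696 = 22.05916
denominator = 7 + 17 - 2 = 22
s_p^2 = 22.05916 / 22 = 1.0026891
s_p = sqrt(1.0026891) = 1.0013

1.0013


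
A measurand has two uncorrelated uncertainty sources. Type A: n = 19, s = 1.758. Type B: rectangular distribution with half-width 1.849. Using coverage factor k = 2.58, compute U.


u_A = s / sqrt(n) = 1.758 / sqrt(19) = 0.40331286
u_B = half_width / sqrt(3) = 1.849 / sqrt(3) = 1.0675206
uc = sqrt(u_A^2 + u_B^2) = sqrt(0.40331286^2 + 1.0675206^2) = 1.1411667
U = k * uc = 2.58 * 1.1411667
U = 2.9442

2.9442


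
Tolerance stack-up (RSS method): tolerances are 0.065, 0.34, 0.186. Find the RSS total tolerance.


RSS = sqrt(0.065^2 + 0.34^2 + 0.186^2)
= sqrt(0.154421)
= 0.3930

0.3930


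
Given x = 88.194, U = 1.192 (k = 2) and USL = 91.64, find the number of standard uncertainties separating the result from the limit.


u = U / k = 1.192 / 2 = 0.596
margin = |USL - x| = |91.64 - 88.194| = 3.446
z = margin / u = 3.446 / 0.596
z = 5.7819

5.7819


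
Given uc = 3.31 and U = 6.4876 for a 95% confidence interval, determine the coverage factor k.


k = U / uc
k = 6.4876 / 3.31
k = 1.96

1.96


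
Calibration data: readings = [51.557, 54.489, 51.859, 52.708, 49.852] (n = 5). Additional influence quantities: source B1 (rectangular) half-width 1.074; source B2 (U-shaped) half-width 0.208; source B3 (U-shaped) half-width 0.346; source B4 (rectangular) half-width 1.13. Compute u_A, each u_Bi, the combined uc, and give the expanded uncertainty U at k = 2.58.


mean = (51.557 + 54.489 + 51.859 + 52.708 + 49.852) / 5 = 52.093
s = sqrt(sum((x - mean)^2)/(n-1)) = 1.6943416
u_A = s / sqrt(n) = 1.6943416 / sqrt(5) = 0.7577326
u_B1 = 1.074 / sqrt(3) = 0.62007419
u_B2 = 0.208 / sqrt(2) = 0.14707821
u_B3 = 0.346 / sqrt(2) = 0.24465895
u_B4 = 1.13 / sqrt(3) = 0.6524058
uc = sqrt(0.7577326^2 + 0.62007419^2 + 0.14707821^2 + 0.24465895^2 + 0.6524058^2) = 1.2106915
U = k * uc = 2.58 * 1.2106915
U = 3.1236

3.1236


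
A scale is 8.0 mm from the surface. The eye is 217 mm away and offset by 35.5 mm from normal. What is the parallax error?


error = h * offset / d
= 8.0 * 35.5 / 217
= 1.3088

1.3088


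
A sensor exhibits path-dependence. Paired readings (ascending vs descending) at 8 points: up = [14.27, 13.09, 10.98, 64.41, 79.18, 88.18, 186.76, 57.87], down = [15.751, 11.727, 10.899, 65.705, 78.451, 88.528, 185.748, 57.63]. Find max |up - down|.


|14.27 - 15.751| = 1.4810
|13.09 - 11.727| = 1.3630
|10.98 - 10.899| = 0.0810
|64.41 - 65.705| = 1.2950
|79.18 - 78.451| = 0.7290
|88.18 - 88.528| = 0.3480
|186.76 - 185.748| = 1.0120
|57.87 - 57.63| = 0.2400
hysteresis = max(diffs) = 1.4810

1.4810


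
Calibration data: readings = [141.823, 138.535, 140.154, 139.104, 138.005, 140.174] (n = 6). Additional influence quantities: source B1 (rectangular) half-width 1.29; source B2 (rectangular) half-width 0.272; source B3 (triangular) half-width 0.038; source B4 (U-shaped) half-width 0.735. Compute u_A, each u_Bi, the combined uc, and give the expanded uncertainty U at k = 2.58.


mean = (141.823 + 138.535 + 140.154 + 139.104 + 138.005 + 140.174) / 6 = 139.6325
s = sqrt(sum((x - mean)^2)/(n-1)) = 1.3781182
u_A = s / sqrt(n) = 1.3781182 / sqrt(6) = 0.5626144
u_B1 = 1.29 / sqrt(3) = 0.74478185
u_B2 = 0.272 / sqrt(3) = 0.15703927
u_B3 = 0.038 / sqrt(6) = 0.015513435
u_B4 = 0.735 / sqrt(2) = 0.51972348
uc = sqrt(0.5626144^2 + 0.74478185^2 + 0.15703927^2 + 0.015513435^2 + 0.51972348^2) = 1.0799303
U = k * uc = 2.58 * 1.0799303
U = 2.7862

2.7862


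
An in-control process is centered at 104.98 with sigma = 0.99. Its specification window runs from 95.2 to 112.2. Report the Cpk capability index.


Cpu = (USL - mean) / (3*sigma) = (112.2 - 104.98) / (3*0.99) = 2.4310
Cpl = (mean - LSL) / (3*sigma) = (104.98 - 95.2) / (3*0.99) = 3.2929
Cpk = min(Cpu, Cpl) = 2.4310

2.4310


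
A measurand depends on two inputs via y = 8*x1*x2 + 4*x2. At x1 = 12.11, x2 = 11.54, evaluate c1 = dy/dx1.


y = 8*x1*x2 + 4*x2
dy/dx1 = 8*x2
Evaluate at x2 = 11.54: c1 = 8 * 11.54
c1 = 92.3200

92.3200


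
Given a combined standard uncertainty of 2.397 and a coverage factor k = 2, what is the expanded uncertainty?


U = k * uc
U = 2 * 2.397
U = 4.7940

4.7940


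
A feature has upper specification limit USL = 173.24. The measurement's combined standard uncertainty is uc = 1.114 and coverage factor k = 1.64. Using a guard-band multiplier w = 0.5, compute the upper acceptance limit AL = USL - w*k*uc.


U = k * uc = 1.64 * 1.114 = 1.82696
guard band g = w * U = 0.5 * 1.82696 = 0.91348
AL = USL - g = 173.24 - 0.91348
AL = 172.3265

172.3265
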